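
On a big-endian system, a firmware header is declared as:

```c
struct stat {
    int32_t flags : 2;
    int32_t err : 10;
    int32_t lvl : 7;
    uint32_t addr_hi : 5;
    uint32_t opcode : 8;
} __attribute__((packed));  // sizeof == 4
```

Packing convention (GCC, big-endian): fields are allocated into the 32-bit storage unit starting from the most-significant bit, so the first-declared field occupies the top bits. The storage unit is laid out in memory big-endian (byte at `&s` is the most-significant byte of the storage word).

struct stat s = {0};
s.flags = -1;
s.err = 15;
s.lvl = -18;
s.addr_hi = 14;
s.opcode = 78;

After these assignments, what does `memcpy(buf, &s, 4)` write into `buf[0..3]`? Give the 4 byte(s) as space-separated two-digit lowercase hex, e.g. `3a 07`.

c0 fd ce 4e

flags (2b) val=-1 bits=0x3 at bit 30: 0xc0000000
err (10b) val=15 bits=0xf at bit 20: 0xc0f00000
lvl (7b) val=-18 bits=0x6e at bit 13: 0xc0fdc000
addr_hi (5b) val=14 bits=0xe at bit 8: 0xc0fdce00
opcode (8b) val=78 bits=0x4e at bit 0: 0xc0fdce4e
word = 0xc0fdce4e → big-endian bytes:
  [0]=0xc0  [1]=0xfd  [2]=0xce  [3]=0x4e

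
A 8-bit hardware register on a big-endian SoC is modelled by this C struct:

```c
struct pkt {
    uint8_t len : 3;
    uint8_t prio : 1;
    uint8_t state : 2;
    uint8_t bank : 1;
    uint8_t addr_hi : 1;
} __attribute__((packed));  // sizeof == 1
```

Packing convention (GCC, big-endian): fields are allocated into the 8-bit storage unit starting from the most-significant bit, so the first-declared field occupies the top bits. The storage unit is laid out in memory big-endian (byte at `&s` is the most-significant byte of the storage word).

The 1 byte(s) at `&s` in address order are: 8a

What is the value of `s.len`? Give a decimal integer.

4

[0]=0x8a (big-endian) → word 0x8a
len [5+:3] = (word>>5) & 0x7 = 4  ←
prio [4+:1] = (word>>4) & 0x1 = 0
state [2+:2] = (word>>2) & 0x3 = 2
bank [1+:1] = (word>>1) & 0x1 = 1
addr_hi [0+:1] = (word>>0) & 0x1 = 0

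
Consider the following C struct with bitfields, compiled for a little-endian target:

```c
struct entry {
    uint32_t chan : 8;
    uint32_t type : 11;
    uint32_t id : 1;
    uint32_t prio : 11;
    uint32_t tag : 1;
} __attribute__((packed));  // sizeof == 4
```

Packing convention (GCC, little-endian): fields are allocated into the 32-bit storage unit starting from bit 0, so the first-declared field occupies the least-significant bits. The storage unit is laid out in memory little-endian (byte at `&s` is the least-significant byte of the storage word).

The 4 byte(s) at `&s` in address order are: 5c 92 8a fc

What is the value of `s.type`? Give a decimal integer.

[0]=0x5c [1]=0x92 [2]=0x8a [3]=0xfc (little-endian) → word 0xfc8a925c
chan:8 @ bit 0 → (0xfc8a925c>>0)&0xff = 0x5c
type:11 @ bit 8 → (0xfc8a925c>>8)&0x7ff = 0x292  ←
id:1 @ bit 19 → (0xfc8a925c>>19)&0x1 = 0x1
prio:11 @ bit 20 → (0xfc8a925c>>20)&0x7ff = 0x7c8
tag:1 @ bit 31 → (0xfc8a925c>>31)&0x1 = 0x1

658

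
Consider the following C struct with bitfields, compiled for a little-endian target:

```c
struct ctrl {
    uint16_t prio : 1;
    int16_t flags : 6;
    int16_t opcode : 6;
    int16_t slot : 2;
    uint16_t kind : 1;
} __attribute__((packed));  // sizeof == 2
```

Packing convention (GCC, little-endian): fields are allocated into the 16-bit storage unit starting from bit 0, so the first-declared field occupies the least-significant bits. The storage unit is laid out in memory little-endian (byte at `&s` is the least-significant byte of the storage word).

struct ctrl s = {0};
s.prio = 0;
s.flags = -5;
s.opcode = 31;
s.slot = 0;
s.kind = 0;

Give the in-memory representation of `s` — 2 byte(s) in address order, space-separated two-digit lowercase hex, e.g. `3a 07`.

prio:1 = 0 → 0x0 << 0 → word 0x0000
flags:6 = -5 → 0x3b << 1 → word 0x0076
opcode:6 = 31 → 0x1f << 7 → word 0x0ff6
slot:2 = 0 → 0x0 << 13 → word 0x0ff6
kind:1 = 0 → 0x0 << 15 → word 0x0ff6
word = 0x0ff6 → little-endian bytes:
  [0]=0xf6  [1]=0x0f

f6 0f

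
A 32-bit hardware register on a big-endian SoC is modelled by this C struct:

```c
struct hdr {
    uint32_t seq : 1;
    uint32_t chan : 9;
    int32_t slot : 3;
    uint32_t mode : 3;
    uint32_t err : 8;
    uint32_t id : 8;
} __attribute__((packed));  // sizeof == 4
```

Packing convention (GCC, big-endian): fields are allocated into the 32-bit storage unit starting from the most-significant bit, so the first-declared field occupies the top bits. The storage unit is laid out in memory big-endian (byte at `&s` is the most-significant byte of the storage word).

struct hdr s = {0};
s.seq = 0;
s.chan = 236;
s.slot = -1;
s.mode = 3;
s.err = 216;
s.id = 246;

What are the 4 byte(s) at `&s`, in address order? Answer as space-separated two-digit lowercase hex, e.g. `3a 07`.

3b 3b d8 f6

[31+:1] seq=0 & 0x1 = 0x0; word=0x00000000
[22+:9] chan=236 & 0x1ff = 0xec; word=0x3b000000
[19+:3] slot=-1 & 0x7 = 0x7; word=0x3b380000
[16+:3] mode=3 & 0x7 = 0x3; word=0x3b3b0000
[8+:8] err=216 & 0xff = 0xd8; word=0x3b3bd800
[0+:8] id=246 & 0xff = 0xf6; word=0x3b3bd8f6
word = 0x3b3bd8f6 → big-endian bytes:
  [0]=0x3b  [1]=0x3b  [2]=0xd8  [3]=0xf6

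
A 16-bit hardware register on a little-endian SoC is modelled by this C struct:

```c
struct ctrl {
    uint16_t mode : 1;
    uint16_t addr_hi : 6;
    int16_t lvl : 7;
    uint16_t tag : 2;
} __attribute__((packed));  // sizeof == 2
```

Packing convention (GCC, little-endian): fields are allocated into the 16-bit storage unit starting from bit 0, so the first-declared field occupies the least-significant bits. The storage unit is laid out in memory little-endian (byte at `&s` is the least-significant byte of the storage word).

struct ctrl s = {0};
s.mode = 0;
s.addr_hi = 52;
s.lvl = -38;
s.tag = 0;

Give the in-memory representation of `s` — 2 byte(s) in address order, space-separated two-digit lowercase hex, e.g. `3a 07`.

68 2d

[0+:1] mode=0 & 0x1 = 0x0; word=0x0000
[1+:6] addr_hi=52 & 0x3f = 0x34; word=0x0068
[7+:7] lvl=-38 & 0x7f = 0x5a; word=0x2d68
[14+:2] tag=0 & 0x3 = 0x0; word=0x2d68
word = 0x2d68 → little-endian bytes:
  [0]=0x68  [1]=0x2d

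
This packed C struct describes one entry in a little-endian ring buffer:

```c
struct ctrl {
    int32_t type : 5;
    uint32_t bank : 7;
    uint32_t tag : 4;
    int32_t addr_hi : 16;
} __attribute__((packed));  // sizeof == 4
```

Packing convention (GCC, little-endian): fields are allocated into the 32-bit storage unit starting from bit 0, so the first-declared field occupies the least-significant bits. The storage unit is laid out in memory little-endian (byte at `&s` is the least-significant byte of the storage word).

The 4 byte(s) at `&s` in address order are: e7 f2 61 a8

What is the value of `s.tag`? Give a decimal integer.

[0]=0xe7 [1]=0xf2 [2]=0x61 [3]=0xa8 (little-endian) → word 0xa861f2e7
type:5 @ bit 0 → (0xa861f2e7>>0)&0x1f = 0x7
bank:7 @ bit 5 → (0xa861f2e7>>5)&0x7f = 0x17
tag:4 @ bit 12 → (0xa861f2e7>>12)&0xf = 0xf  ←
addr_hi:16 @ bit 16 → (0xa861f2e7>>16)&0xffff = 0xa861

15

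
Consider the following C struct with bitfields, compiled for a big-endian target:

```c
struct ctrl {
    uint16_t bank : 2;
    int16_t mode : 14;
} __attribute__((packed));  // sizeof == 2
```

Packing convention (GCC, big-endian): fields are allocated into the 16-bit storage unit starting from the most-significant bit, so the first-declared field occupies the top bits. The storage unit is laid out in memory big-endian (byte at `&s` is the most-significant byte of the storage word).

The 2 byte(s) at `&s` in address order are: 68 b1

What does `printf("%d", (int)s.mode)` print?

[0]=0x68 [1]=0xb1 (big-endian) → word 0x68b1
bank [14+:2] = (word>>14) & 0x3 = 1
mode [0+:14] = (word>>0) & 0x3fff = 10417  ←
mode signed 14b, MSB=1: 10417 - 16384 = -5967

-5967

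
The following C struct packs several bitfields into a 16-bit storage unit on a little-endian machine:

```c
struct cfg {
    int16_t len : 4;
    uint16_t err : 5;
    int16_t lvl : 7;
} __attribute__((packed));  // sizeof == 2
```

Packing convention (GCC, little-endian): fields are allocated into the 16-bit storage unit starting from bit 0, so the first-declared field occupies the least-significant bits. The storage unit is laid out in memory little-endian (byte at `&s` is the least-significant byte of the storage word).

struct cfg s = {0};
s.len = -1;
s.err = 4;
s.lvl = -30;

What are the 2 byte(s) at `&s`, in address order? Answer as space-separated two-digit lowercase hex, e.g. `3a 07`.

4f c4

[0+:4] len=-1 & 0xf = 0xf; word=0x000f
[4+:5] err=4 & 0x1f = 0x4; word=0x004f
[9+:7] lvl=-30 & 0x7f = 0x62; word=0xc44f
word = 0xc44f → little-endian bytes:
  [0]=0x4f  [1]=0xc4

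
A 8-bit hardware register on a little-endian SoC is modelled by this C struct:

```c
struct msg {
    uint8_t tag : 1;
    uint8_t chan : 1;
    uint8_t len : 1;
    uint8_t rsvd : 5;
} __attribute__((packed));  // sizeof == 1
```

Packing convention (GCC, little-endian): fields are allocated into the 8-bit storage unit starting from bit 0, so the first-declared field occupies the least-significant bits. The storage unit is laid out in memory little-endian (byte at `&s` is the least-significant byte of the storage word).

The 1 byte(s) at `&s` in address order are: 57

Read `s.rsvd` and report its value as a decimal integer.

[0]=0x57 (little-endian) → word 0x57
tag [0+:1] = (word>>0) & 0x1 = 1
chan [1+:1] = (word>>1) & 0x1 = 1
len [2+:1] = (word>>2) & 0x1 = 1
rsvd [3+:5] = (word>>3) & 0x1f = 10  ←

10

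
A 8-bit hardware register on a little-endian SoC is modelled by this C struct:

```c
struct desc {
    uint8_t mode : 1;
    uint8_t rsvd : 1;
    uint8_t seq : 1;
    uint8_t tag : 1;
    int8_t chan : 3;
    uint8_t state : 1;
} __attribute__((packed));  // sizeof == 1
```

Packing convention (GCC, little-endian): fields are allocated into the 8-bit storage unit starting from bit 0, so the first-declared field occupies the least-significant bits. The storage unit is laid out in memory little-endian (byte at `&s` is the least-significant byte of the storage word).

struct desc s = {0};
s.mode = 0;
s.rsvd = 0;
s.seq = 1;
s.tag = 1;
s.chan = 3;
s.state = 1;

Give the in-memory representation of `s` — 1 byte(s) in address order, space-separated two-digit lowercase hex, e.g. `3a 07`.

mode:1 = 0 → 0x0 << 0 → word 0x00
rsvd:1 = 0 → 0x0 << 1 → word 0x00
seq:1 = 1 → 0x1 << 2 → word 0x04
tag:1 = 1 → 0x1 << 3 → word 0x0c
chan:3 = 3 → 0x3 << 4 → word 0x3c
state:1 = 1 → 0x1 << 7 → word 0xbc
word = 0xbc → little-endian bytes:
  [0]=0xbc

bc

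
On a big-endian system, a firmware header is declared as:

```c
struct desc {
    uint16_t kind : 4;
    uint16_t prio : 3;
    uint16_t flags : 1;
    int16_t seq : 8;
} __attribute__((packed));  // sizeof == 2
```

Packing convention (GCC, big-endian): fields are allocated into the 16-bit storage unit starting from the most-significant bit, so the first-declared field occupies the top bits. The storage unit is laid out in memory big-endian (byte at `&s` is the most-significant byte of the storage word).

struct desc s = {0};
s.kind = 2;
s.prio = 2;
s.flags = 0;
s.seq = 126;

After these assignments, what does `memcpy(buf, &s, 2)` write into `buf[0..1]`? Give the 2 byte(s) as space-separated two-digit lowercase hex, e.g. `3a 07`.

24 7e

kind (4b) val=2 bits=0x2 at bit 12: 0x2000
prio (3b) val=2 bits=0x2 at bit 9: 0x2400
flags (1b) val=0 bits=0x0 at bit 8: 0x2400
seq (8b) val=126 bits=0x7e at bit 0: 0x247e
word = 0x247e → big-endian bytes:
  [0]=0x24  [1]=0x7e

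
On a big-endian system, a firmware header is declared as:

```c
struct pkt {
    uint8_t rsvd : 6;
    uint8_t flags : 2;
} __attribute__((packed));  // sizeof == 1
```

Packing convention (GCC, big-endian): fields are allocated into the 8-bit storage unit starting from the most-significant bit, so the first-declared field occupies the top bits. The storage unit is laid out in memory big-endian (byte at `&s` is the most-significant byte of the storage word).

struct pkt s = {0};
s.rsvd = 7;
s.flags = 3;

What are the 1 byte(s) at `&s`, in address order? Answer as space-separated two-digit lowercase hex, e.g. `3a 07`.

[2+:6] rsvd=7 & 0x3f = 0x7; word=0x1c
[0+:2] flags=3 & 0x3 = 0x3; word=0x1f
word = 0x1f → big-endian bytes:
  [0]=0x1f

1f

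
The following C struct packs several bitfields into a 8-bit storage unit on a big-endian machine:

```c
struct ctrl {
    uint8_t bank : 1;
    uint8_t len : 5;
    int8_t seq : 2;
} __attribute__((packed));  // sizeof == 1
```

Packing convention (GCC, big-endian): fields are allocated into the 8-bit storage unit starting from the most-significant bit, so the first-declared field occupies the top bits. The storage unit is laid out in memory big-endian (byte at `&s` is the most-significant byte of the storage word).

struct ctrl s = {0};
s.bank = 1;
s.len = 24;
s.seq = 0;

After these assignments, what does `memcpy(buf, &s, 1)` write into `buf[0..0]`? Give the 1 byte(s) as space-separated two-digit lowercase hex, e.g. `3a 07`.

bank:1 = 1 → 0x1 << 7 → word 0x80
len:5 = 24 → 0x18 << 2 → word 0xe0
seq:2 = 0 → 0x0 << 0 → word 0xe0
word = 0xe0 → big-endian bytes:
  [0]=0xe0

e0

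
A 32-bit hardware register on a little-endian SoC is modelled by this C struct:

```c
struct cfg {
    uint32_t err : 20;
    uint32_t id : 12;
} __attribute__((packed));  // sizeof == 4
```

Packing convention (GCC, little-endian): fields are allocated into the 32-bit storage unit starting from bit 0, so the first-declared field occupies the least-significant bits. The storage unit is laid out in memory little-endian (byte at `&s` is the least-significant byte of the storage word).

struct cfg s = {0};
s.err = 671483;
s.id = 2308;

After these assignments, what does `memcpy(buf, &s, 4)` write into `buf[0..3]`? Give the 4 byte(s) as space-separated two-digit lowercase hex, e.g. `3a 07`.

err (20b) val=671483 bits=0xa3efb at bit 0: 0x000a3efb
id (12b) val=2308 bits=0x904 at bit 20: 0x904a3efb
word = 0x904a3efb → little-endian bytes:
  [0]=0xfb  [1]=0x3e  [2]=0x4a  [3]=0x90

fb 3e 4a 90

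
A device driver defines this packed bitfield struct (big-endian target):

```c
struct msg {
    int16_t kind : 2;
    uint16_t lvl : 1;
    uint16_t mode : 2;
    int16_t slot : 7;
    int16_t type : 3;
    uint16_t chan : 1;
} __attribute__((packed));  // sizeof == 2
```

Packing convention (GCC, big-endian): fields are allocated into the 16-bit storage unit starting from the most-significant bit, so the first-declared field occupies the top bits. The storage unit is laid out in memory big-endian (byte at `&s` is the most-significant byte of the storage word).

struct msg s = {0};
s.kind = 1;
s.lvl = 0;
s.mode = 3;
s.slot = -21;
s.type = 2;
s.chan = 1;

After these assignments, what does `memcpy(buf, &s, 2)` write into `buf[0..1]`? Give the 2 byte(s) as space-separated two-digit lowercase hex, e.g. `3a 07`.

kind:2 = 1 → 0x1 << 14 → word 0x4000
lvl:1 = 0 → 0x0 << 13 → word 0x4000
mode:2 = 3 → 0x3 << 11 → word 0x5800
slot:7 = -21 → 0x6b << 4 → word 0x5eb0
type:3 = 2 → 0x2 << 1 → word 0x5eb4
chan:1 = 1 → 0x1 << 0 → word 0x5eb5
word = 0x5eb5 → big-endian bytes:
  [0]=0x5e  [1]=0xb5

5e b5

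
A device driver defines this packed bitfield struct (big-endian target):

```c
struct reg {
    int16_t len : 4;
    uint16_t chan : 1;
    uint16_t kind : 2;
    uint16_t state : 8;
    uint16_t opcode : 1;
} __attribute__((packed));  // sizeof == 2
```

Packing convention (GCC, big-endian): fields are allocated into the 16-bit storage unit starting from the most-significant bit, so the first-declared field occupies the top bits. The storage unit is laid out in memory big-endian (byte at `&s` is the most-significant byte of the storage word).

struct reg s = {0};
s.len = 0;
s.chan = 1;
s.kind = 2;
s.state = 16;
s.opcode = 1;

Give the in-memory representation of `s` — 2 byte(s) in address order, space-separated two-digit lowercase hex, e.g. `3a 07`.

[12+:4] len=0 & 0xf = 0x0; word=0x0000
[11+:1] chan=1 & 0x1 = 0x1; word=0x0800
[9+:2] kind=2 & 0x3 = 0x2; word=0x0c00
[1+:8] state=16 & 0xff = 0x10; word=0x0c20
[0+:1] opcode=1 & 0x1 = 0x1; word=0x0c21
word = 0x0c21 → big-endian bytes:
  [0]=0x0c  [1]=0x21

0c 21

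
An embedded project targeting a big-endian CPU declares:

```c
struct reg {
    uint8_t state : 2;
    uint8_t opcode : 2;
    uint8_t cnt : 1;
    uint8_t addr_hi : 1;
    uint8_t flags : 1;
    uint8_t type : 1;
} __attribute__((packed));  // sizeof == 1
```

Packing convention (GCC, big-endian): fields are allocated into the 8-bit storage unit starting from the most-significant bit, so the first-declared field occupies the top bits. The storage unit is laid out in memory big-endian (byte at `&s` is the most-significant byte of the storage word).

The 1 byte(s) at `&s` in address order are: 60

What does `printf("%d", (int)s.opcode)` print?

[0]=0x60 (big-endian) → word 0x60
state [6+:2] = (word>>6) & 0x3 = 1
opcode [4+:2] = (word>>4) & 0x3 = 2  ←
cnt [3+:1] = (word>>3) & 0x1 = 0
addr_hi [2+:1] = (word>>2) & 0x1 = 0
flags [1+:1] = (word>>1) & 0x1 = 0
type [0+:1] = (word>>0) & 0x1 = 0

2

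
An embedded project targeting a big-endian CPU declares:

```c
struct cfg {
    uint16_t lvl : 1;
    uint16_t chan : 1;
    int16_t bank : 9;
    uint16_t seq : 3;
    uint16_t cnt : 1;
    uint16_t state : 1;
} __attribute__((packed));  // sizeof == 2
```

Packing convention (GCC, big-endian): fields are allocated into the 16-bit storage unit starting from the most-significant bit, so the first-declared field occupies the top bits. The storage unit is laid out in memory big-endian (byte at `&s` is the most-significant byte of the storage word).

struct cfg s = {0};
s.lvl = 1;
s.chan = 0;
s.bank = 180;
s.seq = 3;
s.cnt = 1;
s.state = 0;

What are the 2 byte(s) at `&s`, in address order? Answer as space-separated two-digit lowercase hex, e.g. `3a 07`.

[15+:1] lvl=1 & 0x1 = 0x1; word=0x8000
[14+:1] chan=0 & 0x1 = 0x0; word=0x8000
[5+:9] bank=180 & 0x1ff = 0xb4; word=0x9680
[2+:3] seq=3 & 0x7 = 0x3; word=0x968c
[1+:1] cnt=1 & 0x1 = 0x1; word=0x968e
[0+:1] state=0 & 0x1 = 0x0; word=0x968e
word = 0x968e → big-endian bytes:
  [0]=0x96  [1]=0x8e

96 8e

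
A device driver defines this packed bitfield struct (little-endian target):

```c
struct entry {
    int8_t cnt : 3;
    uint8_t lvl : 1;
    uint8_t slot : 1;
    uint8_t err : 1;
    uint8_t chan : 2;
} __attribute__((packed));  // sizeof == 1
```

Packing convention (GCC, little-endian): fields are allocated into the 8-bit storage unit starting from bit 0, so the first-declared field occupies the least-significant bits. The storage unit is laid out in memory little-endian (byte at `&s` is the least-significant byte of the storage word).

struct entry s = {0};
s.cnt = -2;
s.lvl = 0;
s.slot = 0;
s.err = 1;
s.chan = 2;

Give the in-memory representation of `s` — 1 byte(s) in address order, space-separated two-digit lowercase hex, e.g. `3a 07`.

cnt (3b) val=-2 bits=0x6 at bit 0: 0x06
lvl (1b) val=0 bits=0x0 at bit 3: 0x06
slot (1b) val=0 bits=0x0 at bit 4: 0x06
err (1b) val=1 bits=0x1 at bit 5: 0x26
chan (2b) val=2 bits=0x2 at bit 6: 0xa6
word = 0xa6 → little-endian bytes:
  [0]=0xa6

a6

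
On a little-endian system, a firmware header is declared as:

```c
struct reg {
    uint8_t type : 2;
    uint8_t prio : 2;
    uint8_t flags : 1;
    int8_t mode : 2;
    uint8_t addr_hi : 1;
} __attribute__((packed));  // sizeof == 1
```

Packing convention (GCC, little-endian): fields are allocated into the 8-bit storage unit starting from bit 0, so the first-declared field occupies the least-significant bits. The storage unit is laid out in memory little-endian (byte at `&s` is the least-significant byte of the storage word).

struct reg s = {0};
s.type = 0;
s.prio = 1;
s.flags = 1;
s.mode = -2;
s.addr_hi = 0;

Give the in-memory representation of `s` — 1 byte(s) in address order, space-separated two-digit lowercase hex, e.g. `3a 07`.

type (2b) val=0 bits=0x0 at bit 0: 0x00
prio (2b) val=1 bits=0x1 at bit 2: 0x04
flags (1b) val=1 bits=0x1 at bit 4: 0x14
mode (2b) val=-2 bits=0x2 at bit 5: 0x54
addr_hi (1b) val=0 bits=0x0 at bit 7: 0x54
word = 0x54 → little-endian bytes:
  [0]=0x54

54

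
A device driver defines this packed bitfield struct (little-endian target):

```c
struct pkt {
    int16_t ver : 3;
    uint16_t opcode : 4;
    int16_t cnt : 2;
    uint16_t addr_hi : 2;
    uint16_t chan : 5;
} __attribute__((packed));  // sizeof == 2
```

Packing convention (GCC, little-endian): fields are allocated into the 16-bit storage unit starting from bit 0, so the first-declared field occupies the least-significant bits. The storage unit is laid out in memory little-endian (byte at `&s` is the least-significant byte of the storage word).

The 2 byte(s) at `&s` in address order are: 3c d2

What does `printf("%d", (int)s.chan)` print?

[0]=0x3c [1]=0xd2 (little-endian) → word 0xd23c
ver [0+:3] = (word>>0) & 0x7 = 4
opcode [3+:4] = (word>>3) & 0xf = 7
cnt [7+:2] = (word>>7) & 0x3 = 0
addr_hi [9+:2] = (word>>9) & 0x3 = 1
chan [11+:5] = (word>>11) & 0x1f = 26  ←

26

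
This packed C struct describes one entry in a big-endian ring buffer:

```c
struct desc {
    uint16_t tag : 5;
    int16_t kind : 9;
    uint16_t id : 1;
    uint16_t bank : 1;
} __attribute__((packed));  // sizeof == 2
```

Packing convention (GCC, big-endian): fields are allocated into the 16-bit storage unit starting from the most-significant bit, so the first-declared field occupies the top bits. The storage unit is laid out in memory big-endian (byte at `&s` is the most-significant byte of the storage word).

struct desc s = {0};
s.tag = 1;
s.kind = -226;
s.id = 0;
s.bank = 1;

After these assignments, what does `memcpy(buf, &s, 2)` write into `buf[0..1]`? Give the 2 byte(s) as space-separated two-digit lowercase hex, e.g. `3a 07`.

0c 79

tag:5 = 1 → 0x1 << 11 → word 0x0800
kind:9 = -226 → 0x11e << 2 → word 0x0c78
id:1 = 0 → 0x0 << 1 → word 0x0c78
bank:1 = 1 → 0x1 << 0 → word 0x0c79
word = 0x0c79 → big-endian bytes:
  [0]=0x0c  [1]=0x79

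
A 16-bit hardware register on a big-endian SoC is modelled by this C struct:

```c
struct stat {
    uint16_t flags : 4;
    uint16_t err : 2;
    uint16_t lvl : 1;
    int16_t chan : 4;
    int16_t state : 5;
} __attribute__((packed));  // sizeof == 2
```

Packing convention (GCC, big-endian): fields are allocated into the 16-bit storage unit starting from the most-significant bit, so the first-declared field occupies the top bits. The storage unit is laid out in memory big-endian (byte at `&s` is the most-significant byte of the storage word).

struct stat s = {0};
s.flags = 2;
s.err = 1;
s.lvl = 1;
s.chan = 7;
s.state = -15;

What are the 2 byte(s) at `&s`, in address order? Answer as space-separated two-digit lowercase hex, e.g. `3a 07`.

26 f1

flags (4b) val=2 bits=0x2 at bit 12: 0x2000
err (2b) val=1 bits=0x1 at bit 10: 0x2400
lvl (1b) val=1 bits=0x1 at bit 9: 0x2600
chan (4b) val=7 bits=0x7 at bit 5: 0x26e0
state (5b) val=-15 bits=0x11 at bit 0: 0x26f1
word = 0x26f1 → big-endian bytes:
  [0]=0x26  [1]=0xf1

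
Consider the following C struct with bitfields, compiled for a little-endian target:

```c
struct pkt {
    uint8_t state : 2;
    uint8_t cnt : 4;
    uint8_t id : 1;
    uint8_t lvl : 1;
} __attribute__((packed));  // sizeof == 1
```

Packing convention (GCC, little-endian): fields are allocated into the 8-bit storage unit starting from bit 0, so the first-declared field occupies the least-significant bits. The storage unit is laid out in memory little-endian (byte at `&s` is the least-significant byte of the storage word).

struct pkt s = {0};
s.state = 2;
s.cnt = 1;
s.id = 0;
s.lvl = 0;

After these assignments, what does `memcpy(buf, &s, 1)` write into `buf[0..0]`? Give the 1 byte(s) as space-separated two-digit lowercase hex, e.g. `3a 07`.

06

[0+:2] state=2 & 0x3 = 0x2; word=0x02
[2+:4] cnt=1 & 0xf = 0x1; word=0x06
[6+:1] id=0 & 0x1 = 0x0; word=0x06
[7+:1] lvl=0 & 0x1 = 0x0; word=0x06
word = 0x06 → little-endian bytes:
  [0]=0x06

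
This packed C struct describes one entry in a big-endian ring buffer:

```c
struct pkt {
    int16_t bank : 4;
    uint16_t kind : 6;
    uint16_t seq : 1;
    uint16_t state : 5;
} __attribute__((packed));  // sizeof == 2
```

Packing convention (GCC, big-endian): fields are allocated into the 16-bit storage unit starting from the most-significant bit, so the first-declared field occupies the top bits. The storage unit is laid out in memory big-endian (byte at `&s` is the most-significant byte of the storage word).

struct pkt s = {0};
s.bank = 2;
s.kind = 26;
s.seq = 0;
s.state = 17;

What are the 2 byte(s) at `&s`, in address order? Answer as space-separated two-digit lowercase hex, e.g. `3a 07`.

bank (4b) val=2 bits=0x2 at bit 12: 0x2000
kind (6b) val=26 bits=0x1a at bit 6: 0x2680
seq (1b) val=0 bits=0x0 at bit 5: 0x2680
state (5b) val=17 bits=0x11 at bit 0: 0x2691
word = 0x2691 → big-endian bytes:
  [0]=0x26  [1]=0x91

26 91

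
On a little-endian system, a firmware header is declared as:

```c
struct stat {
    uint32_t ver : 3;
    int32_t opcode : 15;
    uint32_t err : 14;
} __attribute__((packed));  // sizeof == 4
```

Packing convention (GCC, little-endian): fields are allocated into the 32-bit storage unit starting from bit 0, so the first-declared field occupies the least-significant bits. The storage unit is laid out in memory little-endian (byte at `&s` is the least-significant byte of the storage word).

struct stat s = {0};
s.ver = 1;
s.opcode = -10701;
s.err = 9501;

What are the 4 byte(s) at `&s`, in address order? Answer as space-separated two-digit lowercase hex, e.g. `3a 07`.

[0+:3] ver=1 & 0x7 = 0x1; word=0x00000001
[3+:15] opcode=-10701 & 0x7fff = 0x5633; word=0x0002b199
[18+:14] err=9501 & 0x3fff = 0x251d; word=0x9476b199
word = 0x9476b199 → little-endian bytes:
  [0]=0x99  [1]=0xb1  [2]=0x76  [3]=0x94

99 b1 76 94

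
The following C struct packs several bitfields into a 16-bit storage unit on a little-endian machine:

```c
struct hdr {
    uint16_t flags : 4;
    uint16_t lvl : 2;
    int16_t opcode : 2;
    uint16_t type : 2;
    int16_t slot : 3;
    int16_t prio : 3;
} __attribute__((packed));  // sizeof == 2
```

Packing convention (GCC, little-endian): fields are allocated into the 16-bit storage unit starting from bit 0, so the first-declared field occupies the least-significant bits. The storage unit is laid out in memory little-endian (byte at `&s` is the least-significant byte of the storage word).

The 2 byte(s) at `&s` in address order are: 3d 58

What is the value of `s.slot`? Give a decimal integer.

-2

[0]=0x3d [1]=0x58 (little-endian) → word 0x583d
flags:4 @ bit 0 → (0x583d>>0)&0xf = 0xd
lvl:2 @ bit 4 → (0x583d>>4)&0x3 = 0x3
opcode:2 @ bit 6 → (0x583d>>6)&0x3 = 0x0
type:2 @ bit 8 → (0x583d>>8)&0x3 = 0x0
slot:3 @ bit 10 → (0x583d>>10)&0x7 = 0x6  ←
prio:3 @ bit 13 → (0x583d>>13)&0x7 = 0x2
slot signed 3b, MSB=1: 6 - 8 = -2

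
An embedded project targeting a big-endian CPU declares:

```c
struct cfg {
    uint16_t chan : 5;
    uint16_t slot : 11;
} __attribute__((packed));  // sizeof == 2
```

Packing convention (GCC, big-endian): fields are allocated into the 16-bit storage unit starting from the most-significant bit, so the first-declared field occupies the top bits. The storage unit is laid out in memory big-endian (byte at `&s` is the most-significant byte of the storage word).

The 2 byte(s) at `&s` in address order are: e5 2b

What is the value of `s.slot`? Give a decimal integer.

[0]=0xe5 [1]=0x2b (big-endian) → word 0xe52b
chan:5 @ bit 11 → (0xe52b>>11)&0x1f = 0x1c
slot:11 @ bit 0 → (0xe52b>>0)&0x7ff = 0x52b  ←

1323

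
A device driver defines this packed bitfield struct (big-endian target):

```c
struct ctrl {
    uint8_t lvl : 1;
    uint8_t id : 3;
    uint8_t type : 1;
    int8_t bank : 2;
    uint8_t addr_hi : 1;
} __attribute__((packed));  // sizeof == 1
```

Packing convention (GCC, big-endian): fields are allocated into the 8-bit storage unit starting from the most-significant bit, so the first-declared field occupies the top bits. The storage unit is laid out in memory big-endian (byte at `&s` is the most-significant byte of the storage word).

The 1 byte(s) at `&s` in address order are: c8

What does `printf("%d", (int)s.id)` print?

4

[0]=0xc8 (big-endian) → word 0xc8
lvl [7+:1] = (word>>7) & 0x1 = 1
id [4+:3] = (word>>4) & 0x7 = 4  ←
type [3+:1] = (word>>3) & 0x1 = 1
bank [1+:2] = (word>>1) & 0x3 = 0
addr_hi [0+:1] = (word>>0) & 0x1 = 0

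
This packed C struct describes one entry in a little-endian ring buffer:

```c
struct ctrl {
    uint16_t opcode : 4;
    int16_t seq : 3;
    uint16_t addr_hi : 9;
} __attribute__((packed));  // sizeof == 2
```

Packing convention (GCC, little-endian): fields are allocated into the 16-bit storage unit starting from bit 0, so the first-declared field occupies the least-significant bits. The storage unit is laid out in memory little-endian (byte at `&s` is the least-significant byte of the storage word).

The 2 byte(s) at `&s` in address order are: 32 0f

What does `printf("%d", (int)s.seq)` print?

[0]=0x32 [1]=0x0f (little-endian) → word 0x0f32
opcode [0+:4] = (word>>0) & 0xf = 2
seq [4+:3] = (word>>4) & 0x7 = 3  ←
addr_hi [7+:9] = (word>>7) & 0x1ff = 30
seq signed 3b, MSB=0: value = 3

3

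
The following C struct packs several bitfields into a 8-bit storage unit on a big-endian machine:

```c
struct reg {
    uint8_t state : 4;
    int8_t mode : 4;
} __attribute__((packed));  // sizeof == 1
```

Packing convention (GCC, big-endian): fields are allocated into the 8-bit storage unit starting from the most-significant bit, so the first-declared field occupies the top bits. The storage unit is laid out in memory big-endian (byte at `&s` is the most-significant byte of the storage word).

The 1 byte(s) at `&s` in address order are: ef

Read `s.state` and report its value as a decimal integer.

14

[0]=0xef (big-endian) → word 0xef
state [4+:4] = (word>>4) & 0xf = 14  ←
mode [0+:4] = (word>>0) & 0xf = 15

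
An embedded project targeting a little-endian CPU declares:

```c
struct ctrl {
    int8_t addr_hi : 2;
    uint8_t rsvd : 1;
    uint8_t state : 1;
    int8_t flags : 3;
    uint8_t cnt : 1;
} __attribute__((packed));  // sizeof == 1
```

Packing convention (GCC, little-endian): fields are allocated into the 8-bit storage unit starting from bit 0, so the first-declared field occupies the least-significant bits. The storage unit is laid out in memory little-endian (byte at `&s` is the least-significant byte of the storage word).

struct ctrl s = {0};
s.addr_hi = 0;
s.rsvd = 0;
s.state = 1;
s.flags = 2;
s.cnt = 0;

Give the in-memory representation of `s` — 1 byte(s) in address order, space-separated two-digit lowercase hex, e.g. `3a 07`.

addr_hi:2 = 0 → 0x0 << 0 → word 0x00
rsvd:1 = 0 → 0x0 << 2 → word 0x00
state:1 = 1 → 0x1 << 3 → word 0x08
flags:3 = 2 → 0x2 << 4 → word 0x28
cnt:1 = 0 → 0x0 << 7 → word 0x28
word = 0x28 → little-endian bytes:
  [0]=0x28

28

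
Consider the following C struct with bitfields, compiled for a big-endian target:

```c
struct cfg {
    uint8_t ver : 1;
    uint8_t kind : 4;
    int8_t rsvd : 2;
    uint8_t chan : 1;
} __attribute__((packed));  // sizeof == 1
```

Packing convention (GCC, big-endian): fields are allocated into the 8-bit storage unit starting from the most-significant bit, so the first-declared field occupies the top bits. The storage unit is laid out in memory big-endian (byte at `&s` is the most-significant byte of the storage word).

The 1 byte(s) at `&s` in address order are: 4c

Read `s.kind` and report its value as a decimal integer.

[0]=0x4c (big-endian) → word 0x4c
ver:1 @ bit 7 → (0x4c>>7)&0x1 = 0x0
kind:4 @ bit 3 → (0x4c>>3)&0xf = 0x9  ←
rsvd:2 @ bit 1 → (0x4c>>1)&0x3 = 0x2
chan:1 @ bit 0 → (0x4c>>0)&0x1 = 0x0

9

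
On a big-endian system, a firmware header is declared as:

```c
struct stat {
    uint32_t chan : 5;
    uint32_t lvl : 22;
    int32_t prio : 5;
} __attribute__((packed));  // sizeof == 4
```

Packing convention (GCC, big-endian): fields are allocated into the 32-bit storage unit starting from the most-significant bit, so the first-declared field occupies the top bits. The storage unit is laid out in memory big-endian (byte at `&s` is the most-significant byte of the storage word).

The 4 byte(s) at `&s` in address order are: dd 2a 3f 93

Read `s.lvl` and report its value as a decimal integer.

2707964

[0]=0xdd [1]=0x2a [2]=0x3f [3]=0x93 (big-endian) → word 0xdd2a3f93
chan [27+:5] = (word>>27) & 0x1f = 27
lvl [5+:22] = (word>>5) & 0x3fffff = 2707964  ←
prio [0+:5] = (word>>0) & 0x1f = 19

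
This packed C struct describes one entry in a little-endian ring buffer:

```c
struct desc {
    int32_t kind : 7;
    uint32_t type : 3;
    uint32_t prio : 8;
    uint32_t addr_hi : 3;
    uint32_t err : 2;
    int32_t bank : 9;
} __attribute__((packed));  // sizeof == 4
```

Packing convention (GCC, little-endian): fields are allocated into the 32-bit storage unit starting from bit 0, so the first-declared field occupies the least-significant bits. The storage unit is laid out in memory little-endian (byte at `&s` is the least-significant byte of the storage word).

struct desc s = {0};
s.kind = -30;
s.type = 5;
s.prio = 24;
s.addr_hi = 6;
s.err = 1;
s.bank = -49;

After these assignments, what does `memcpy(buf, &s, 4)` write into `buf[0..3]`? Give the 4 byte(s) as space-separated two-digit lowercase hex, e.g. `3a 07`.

[0+:7] kind=-30 & 0x7f = 0x62; word=0x00000062
[7+:3] type=5 & 0x7 = 0x5; word=0x000002e2
[10+:8] prio=24 & 0xff = 0x18; word=0x000062e2
[18+:3] addr_hi=6 & 0x7 = 0x6; word=0x001862e2
[21+:2] err=1 & 0x3 = 0x1; word=0x003862e2
[23+:9] bank=-49 & 0x1ff = 0x1cf; word=0xe7b862e2
word = 0xe7b862e2 → little-endian bytes:
  [0]=0xe2  [1]=0x62  [2]=0xb8  [3]=0xe7

e2 62 b8 e7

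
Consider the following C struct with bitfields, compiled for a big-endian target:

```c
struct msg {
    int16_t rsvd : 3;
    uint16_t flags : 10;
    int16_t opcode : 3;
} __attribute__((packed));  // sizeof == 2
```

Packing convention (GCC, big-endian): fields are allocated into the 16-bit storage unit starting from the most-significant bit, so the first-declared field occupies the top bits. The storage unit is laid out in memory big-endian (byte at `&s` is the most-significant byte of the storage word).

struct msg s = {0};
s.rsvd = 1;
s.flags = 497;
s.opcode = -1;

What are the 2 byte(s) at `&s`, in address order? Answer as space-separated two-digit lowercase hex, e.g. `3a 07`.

2f 8f

[13+:3] rsvd=1 & 0x7 = 0x1; word=0x2000
[3+:10] flags=497 & 0x3ff = 0x1f1; word=0x2f88
[0+:3] opcode=-1 & 0x7 = 0x7; word=0x2f8f
word = 0x2f8f → big-endian bytes:
  [0]=0x2f  [1]=0x8f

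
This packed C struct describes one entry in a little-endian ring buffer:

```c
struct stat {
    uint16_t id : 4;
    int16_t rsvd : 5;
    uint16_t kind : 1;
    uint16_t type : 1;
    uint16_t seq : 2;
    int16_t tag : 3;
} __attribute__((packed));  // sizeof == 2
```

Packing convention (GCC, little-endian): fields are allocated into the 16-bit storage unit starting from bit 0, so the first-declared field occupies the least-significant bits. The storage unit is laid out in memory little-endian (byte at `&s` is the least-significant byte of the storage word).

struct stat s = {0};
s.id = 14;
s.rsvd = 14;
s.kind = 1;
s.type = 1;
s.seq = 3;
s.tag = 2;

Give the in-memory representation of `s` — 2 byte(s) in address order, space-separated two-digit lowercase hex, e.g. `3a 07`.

id:4 = 14 → 0xe << 0 → word 0x000e
rsvd:5 = 14 → 0xe << 4 → word 0x00ee
kind:1 = 1 → 0x1 << 9 → word 0x02ee
type:1 = 1 → 0x1 << 10 → word 0x06ee
seq:2 = 3 → 0x3 << 11 → word 0x1eee
tag:3 = 2 → 0x2 << 13 → word 0x5eee
word = 0x5eee → little-endian bytes:
  [0]=0xee  [1]=0x5e

ee 5e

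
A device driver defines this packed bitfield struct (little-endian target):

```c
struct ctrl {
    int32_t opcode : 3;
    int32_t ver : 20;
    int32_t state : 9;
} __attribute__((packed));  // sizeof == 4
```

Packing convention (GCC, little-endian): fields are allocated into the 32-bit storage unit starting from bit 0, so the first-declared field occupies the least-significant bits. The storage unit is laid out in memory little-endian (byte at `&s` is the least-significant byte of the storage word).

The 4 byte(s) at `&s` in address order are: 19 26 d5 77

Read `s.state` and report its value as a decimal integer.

239

[0]=0x19 [1]=0x26 [2]=0xd5 [3]=0x77 (little-endian) → word 0x77d52619
opcode:3 @ bit 0 → (0x77d52619>>0)&0x7 = 0x1
ver:20 @ bit 3 → (0x77d52619>>3)&0xfffff = 0xaa4c3
state:9 @ bit 23 → (0x77d52619>>23)&0x1ff = 0xef  ←
state signed 9b, MSB=0: value = 239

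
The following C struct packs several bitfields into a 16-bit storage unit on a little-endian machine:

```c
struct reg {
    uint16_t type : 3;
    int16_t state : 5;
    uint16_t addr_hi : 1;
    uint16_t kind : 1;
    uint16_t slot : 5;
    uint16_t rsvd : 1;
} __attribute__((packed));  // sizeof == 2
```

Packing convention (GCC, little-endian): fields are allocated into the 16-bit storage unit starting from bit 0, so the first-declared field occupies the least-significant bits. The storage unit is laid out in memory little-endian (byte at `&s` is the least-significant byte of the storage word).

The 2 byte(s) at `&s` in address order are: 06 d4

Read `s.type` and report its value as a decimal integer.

[0]=0x06 [1]=0xd4 (little-endian) → word 0xd406
type:3 @ bit 0 → (0xd406>>0)&0x7 = 0x6  ←
state:5 @ bit 3 → (0xd406>>3)&0x1f = 0x0
addr_hi:1 @ bit 8 → (0xd406>>8)&0x1 = 0x0
kind:1 @ bit 9 → (0xd406>>9)&0x1 = 0x0
slot:5 @ bit 10 → (0xd406>>10)&0x1f = 0x15
rsvd:1 @ bit 15 → (0xd406>>15)&0x1 = 0x1

6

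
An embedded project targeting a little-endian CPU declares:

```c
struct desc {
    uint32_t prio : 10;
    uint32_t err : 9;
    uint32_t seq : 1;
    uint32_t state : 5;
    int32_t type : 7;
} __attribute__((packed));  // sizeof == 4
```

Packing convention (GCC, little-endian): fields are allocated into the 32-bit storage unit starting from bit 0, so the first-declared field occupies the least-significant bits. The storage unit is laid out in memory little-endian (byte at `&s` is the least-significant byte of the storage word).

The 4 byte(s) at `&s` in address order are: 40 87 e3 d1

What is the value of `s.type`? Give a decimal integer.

-24

[0]=0x40 [1]=0x87 [2]=0xe3 [3]=0xd1 (little-endian) → word 0xd1e38740
prio:10 @ bit 0 → (0xd1e38740>>0)&0x3ff = 0x340
err:9 @ bit 10 → (0xd1e38740>>10)&0x1ff = 0xe1
seq:1 @ bit 19 → (0xd1e38740>>19)&0x1 = 0x0
state:5 @ bit 20 → (0xd1e38740>>20)&0x1f = 0x1e
type:7 @ bit 25 → (0xd1e38740>>25)&0x7f = 0x68  ←
type signed 7b, MSB=1: 104 - 128 = -24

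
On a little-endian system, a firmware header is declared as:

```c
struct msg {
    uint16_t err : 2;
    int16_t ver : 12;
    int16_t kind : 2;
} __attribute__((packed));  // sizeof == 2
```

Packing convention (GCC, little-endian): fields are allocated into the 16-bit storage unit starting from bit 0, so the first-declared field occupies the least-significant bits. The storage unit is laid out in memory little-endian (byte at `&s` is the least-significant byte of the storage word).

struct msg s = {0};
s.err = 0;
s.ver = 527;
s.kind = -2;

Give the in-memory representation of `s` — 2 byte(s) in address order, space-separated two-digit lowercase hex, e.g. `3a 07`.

err:2 = 0 → 0x0 << 0 → word 0x0000
ver:12 = 527 → 0x20f << 2 → word 0x083c
kind:2 = -2 → 0x2 << 14 → word 0x883c
word = 0x883c → little-endian bytes:
  [0]=0x3c  [1]=0x88

3c 88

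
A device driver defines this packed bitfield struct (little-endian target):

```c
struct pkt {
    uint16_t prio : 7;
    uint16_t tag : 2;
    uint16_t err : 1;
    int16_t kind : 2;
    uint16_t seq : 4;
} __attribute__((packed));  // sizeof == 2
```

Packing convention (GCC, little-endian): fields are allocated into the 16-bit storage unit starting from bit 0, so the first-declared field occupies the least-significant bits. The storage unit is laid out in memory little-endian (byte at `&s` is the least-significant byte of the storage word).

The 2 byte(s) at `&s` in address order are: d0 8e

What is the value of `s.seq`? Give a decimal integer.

8

[0]=0xd0 [1]=0x8e (little-endian) → word 0x8ed0
prio:7 @ bit 0 → (0x8ed0>>0)&0x7f = 0x50
tag:2 @ bit 7 → (0x8ed0>>7)&0x3 = 0x1
err:1 @ bit 9 → (0x8ed0>>9)&0x1 = 0x1
kind:2 @ bit 10 → (0x8ed0>>10)&0x3 = 0x3
seq:4 @ bit 12 → (0x8ed0>>12)&0xf = 0x8  ←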